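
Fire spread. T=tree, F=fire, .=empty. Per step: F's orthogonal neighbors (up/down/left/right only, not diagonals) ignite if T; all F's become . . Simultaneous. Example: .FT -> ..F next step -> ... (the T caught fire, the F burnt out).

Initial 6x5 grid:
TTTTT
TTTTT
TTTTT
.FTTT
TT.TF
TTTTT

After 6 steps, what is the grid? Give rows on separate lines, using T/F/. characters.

Step 1: 6 trees catch fire, 2 burn out
  TTTTT
  TTTTT
  TFTTT
  ..FTF
  TF.F.
  TTTTF
Step 2: 8 trees catch fire, 6 burn out
  TTTTT
  TFTTT
  F.FTF
  ...F.
  F....
  TFTF.
Step 3: 7 trees catch fire, 8 burn out
  TFTTT
  F.FTF
  ...F.
  .....
  .....
  F.F..
Step 4: 4 trees catch fire, 7 burn out
  F.FTF
  ...F.
  .....
  .....
  .....
  .....
Step 5: 1 trees catch fire, 4 burn out
  ...F.
  .....
  .....
  .....
  .....
  .....
Step 6: 0 trees catch fire, 1 burn out
  .....
  .....
  .....
  .....
  .....
  .....

.....
.....
.....
.....
.....
.....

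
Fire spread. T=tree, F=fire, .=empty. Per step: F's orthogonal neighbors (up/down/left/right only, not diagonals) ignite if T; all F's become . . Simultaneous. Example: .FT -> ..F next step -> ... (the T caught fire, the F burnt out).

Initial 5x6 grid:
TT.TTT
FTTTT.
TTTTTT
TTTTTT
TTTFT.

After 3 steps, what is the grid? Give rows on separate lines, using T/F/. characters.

Step 1: 6 trees catch fire, 2 burn out
  FT.TTT
  .FTTT.
  FTTTTT
  TTTFTT
  TTF.F.
Step 2: 8 trees catch fire, 6 burn out
  .F.TTT
  ..FTT.
  .FTFTT
  FTF.FT
  TF....
Step 3: 6 trees catch fire, 8 burn out
  ...TTT
  ...FT.
  ..F.FT
  .F...F
  F.....

...TTT
...FT.
..F.FT
.F...F
F.....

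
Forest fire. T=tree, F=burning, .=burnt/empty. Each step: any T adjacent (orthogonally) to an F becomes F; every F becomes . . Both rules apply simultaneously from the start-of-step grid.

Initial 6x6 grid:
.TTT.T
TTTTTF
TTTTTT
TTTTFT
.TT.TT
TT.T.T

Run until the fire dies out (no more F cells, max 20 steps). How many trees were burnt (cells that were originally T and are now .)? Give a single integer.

Step 1: +7 fires, +2 burnt (F count now 7)
Step 2: +4 fires, +7 burnt (F count now 4)
Step 3: +6 fires, +4 burnt (F count now 6)
Step 4: +5 fires, +6 burnt (F count now 5)
Step 5: +4 fires, +5 burnt (F count now 4)
Step 6: +1 fires, +4 burnt (F count now 1)
Step 7: +0 fires, +1 burnt (F count now 0)
Fire out after step 7
Initially T: 28, now '.': 35
Total burnt (originally-T cells now '.'): 27

Answer: 27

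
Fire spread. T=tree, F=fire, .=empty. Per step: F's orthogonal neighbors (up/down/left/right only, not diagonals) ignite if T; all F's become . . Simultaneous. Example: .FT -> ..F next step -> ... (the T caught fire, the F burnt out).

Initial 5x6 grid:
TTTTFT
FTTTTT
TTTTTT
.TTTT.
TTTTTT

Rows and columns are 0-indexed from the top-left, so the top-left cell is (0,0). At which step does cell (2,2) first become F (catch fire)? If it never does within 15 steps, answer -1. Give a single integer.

Step 1: cell (2,2)='T' (+6 fires, +2 burnt)
Step 2: cell (2,2)='T' (+7 fires, +6 burnt)
Step 3: cell (2,2)='F' (+5 fires, +7 burnt)
  -> target ignites at step 3
Step 4: cell (2,2)='.' (+4 fires, +5 burnt)
Step 5: cell (2,2)='.' (+4 fires, +4 burnt)
Step 6: cell (2,2)='.' (+0 fires, +4 burnt)
  fire out at step 6

3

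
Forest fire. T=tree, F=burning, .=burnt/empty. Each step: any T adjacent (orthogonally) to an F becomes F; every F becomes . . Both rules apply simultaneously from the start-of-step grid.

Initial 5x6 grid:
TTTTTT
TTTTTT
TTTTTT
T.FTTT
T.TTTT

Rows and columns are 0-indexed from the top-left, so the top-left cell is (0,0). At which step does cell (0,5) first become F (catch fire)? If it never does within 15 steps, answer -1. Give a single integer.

Step 1: cell (0,5)='T' (+3 fires, +1 burnt)
Step 2: cell (0,5)='T' (+5 fires, +3 burnt)
Step 3: cell (0,5)='T' (+7 fires, +5 burnt)
Step 4: cell (0,5)='T' (+7 fires, +7 burnt)
Step 5: cell (0,5)='T' (+4 fires, +7 burnt)
Step 6: cell (0,5)='F' (+1 fires, +4 burnt)
  -> target ignites at step 6
Step 7: cell (0,5)='.' (+0 fires, +1 burnt)
  fire out at step 7

6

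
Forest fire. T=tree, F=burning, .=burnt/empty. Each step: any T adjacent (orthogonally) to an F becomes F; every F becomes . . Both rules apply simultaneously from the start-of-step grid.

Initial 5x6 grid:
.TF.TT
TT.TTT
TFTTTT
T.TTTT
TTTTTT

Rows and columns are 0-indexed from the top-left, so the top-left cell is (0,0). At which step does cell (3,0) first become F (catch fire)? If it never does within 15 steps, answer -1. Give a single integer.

Step 1: cell (3,0)='T' (+4 fires, +2 burnt)
Step 2: cell (3,0)='F' (+4 fires, +4 burnt)
  -> target ignites at step 2
Step 3: cell (3,0)='.' (+5 fires, +4 burnt)
Step 4: cell (3,0)='.' (+5 fires, +5 burnt)
Step 5: cell (3,0)='.' (+4 fires, +5 burnt)
Step 6: cell (3,0)='.' (+2 fires, +4 burnt)
Step 7: cell (3,0)='.' (+0 fires, +2 burnt)
  fire out at step 7

2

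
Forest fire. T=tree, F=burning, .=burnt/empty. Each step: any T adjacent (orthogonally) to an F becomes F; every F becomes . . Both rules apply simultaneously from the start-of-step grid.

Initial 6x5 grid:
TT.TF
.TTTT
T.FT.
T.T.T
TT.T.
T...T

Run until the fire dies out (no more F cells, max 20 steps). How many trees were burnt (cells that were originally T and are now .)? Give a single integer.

Step 1: +5 fires, +2 burnt (F count now 5)
Step 2: +2 fires, +5 burnt (F count now 2)
Step 3: +1 fires, +2 burnt (F count now 1)
Step 4: +1 fires, +1 burnt (F count now 1)
Step 5: +0 fires, +1 burnt (F count now 0)
Fire out after step 5
Initially T: 17, now '.': 22
Total burnt (originally-T cells now '.'): 9

Answer: 9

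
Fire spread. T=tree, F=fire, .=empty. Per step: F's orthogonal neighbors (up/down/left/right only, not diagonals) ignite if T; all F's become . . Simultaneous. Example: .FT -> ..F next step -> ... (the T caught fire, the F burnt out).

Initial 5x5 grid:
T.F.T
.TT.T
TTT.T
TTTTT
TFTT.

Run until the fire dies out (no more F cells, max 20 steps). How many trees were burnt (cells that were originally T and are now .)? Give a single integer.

Step 1: +4 fires, +2 burnt (F count now 4)
Step 2: +6 fires, +4 burnt (F count now 6)
Step 3: +2 fires, +6 burnt (F count now 2)
Step 4: +1 fires, +2 burnt (F count now 1)
Step 5: +1 fires, +1 burnt (F count now 1)
Step 6: +1 fires, +1 burnt (F count now 1)
Step 7: +1 fires, +1 burnt (F count now 1)
Step 8: +0 fires, +1 burnt (F count now 0)
Fire out after step 8
Initially T: 17, now '.': 24
Total burnt (originally-T cells now '.'): 16

Answer: 16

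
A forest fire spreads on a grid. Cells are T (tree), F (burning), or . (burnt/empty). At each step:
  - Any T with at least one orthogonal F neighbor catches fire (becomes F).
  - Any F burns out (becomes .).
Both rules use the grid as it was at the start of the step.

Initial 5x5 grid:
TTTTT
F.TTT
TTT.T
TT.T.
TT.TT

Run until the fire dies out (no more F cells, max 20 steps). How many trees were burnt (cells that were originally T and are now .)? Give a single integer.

Step 1: +2 fires, +1 burnt (F count now 2)
Step 2: +3 fires, +2 burnt (F count now 3)
Step 3: +4 fires, +3 burnt (F count now 4)
Step 4: +3 fires, +4 burnt (F count now 3)
Step 5: +2 fires, +3 burnt (F count now 2)
Step 6: +1 fires, +2 burnt (F count now 1)
Step 7: +1 fires, +1 burnt (F count now 1)
Step 8: +0 fires, +1 burnt (F count now 0)
Fire out after step 8
Initially T: 19, now '.': 22
Total burnt (originally-T cells now '.'): 16

Answer: 16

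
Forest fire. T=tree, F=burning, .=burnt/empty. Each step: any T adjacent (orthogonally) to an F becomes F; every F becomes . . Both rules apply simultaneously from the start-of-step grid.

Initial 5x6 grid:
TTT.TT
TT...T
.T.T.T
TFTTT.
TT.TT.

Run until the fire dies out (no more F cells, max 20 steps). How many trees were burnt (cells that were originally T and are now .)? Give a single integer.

Answer: 15

Derivation:
Step 1: +4 fires, +1 burnt (F count now 4)
Step 2: +3 fires, +4 burnt (F count now 3)
Step 3: +5 fires, +3 burnt (F count now 5)
Step 4: +3 fires, +5 burnt (F count now 3)
Step 5: +0 fires, +3 burnt (F count now 0)
Fire out after step 5
Initially T: 19, now '.': 26
Total burnt (originally-T cells now '.'): 15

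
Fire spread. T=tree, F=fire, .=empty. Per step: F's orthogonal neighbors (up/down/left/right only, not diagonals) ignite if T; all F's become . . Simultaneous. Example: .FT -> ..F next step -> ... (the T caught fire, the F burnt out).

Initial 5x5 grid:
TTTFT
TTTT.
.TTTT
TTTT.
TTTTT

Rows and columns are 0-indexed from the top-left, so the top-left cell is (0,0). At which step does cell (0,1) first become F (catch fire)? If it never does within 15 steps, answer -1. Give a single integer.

Step 1: cell (0,1)='T' (+3 fires, +1 burnt)
Step 2: cell (0,1)='F' (+3 fires, +3 burnt)
  -> target ignites at step 2
Step 3: cell (0,1)='.' (+5 fires, +3 burnt)
Step 4: cell (0,1)='.' (+4 fires, +5 burnt)
Step 5: cell (0,1)='.' (+3 fires, +4 burnt)
Step 6: cell (0,1)='.' (+2 fires, +3 burnt)
Step 7: cell (0,1)='.' (+1 fires, +2 burnt)
Step 8: cell (0,1)='.' (+0 fires, +1 burnt)
  fire out at step 8

2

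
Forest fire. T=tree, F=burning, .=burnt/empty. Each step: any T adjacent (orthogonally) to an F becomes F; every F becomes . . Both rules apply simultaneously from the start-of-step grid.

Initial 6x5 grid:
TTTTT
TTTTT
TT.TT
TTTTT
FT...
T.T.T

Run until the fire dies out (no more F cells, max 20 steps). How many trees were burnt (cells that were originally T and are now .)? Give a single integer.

Answer: 21

Derivation:
Step 1: +3 fires, +1 burnt (F count now 3)
Step 2: +2 fires, +3 burnt (F count now 2)
Step 3: +3 fires, +2 burnt (F count now 3)
Step 4: +3 fires, +3 burnt (F count now 3)
Step 5: +4 fires, +3 burnt (F count now 4)
Step 6: +3 fires, +4 burnt (F count now 3)
Step 7: +2 fires, +3 burnt (F count now 2)
Step 8: +1 fires, +2 burnt (F count now 1)
Step 9: +0 fires, +1 burnt (F count now 0)
Fire out after step 9
Initially T: 23, now '.': 28
Total burnt (originally-T cells now '.'): 21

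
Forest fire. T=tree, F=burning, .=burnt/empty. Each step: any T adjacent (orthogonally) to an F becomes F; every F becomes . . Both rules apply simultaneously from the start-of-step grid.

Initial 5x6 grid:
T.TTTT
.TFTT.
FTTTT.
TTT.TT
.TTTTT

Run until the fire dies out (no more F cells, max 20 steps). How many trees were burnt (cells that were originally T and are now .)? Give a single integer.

Step 1: +6 fires, +2 burnt (F count now 6)
Step 2: +5 fires, +6 burnt (F count now 5)
Step 3: +4 fires, +5 burnt (F count now 4)
Step 4: +3 fires, +4 burnt (F count now 3)
Step 5: +2 fires, +3 burnt (F count now 2)
Step 6: +1 fires, +2 burnt (F count now 1)
Step 7: +0 fires, +1 burnt (F count now 0)
Fire out after step 7
Initially T: 22, now '.': 29
Total burnt (originally-T cells now '.'): 21

Answer: 21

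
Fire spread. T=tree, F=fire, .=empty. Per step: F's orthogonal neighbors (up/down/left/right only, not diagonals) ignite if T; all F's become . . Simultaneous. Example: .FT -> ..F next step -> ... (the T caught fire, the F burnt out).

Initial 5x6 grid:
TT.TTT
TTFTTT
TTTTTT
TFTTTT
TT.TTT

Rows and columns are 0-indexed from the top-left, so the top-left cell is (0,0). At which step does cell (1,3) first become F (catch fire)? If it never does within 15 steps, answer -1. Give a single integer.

Step 1: cell (1,3)='F' (+7 fires, +2 burnt)
  -> target ignites at step 1
Step 2: cell (1,3)='.' (+8 fires, +7 burnt)
Step 3: cell (1,3)='.' (+6 fires, +8 burnt)
Step 4: cell (1,3)='.' (+4 fires, +6 burnt)
Step 5: cell (1,3)='.' (+1 fires, +4 burnt)
Step 6: cell (1,3)='.' (+0 fires, +1 burnt)
  fire out at step 6

1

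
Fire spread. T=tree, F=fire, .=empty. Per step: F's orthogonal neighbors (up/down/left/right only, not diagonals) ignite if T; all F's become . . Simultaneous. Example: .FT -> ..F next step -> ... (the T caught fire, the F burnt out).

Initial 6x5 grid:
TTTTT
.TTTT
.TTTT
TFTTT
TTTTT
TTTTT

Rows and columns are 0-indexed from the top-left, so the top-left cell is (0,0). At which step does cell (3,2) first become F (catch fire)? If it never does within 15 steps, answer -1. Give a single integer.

Step 1: cell (3,2)='F' (+4 fires, +1 burnt)
  -> target ignites at step 1
Step 2: cell (3,2)='.' (+6 fires, +4 burnt)
Step 3: cell (3,2)='.' (+7 fires, +6 burnt)
Step 4: cell (3,2)='.' (+6 fires, +7 burnt)
Step 5: cell (3,2)='.' (+3 fires, +6 burnt)
Step 6: cell (3,2)='.' (+1 fires, +3 burnt)
Step 7: cell (3,2)='.' (+0 fires, +1 burnt)
  fire out at step 7

1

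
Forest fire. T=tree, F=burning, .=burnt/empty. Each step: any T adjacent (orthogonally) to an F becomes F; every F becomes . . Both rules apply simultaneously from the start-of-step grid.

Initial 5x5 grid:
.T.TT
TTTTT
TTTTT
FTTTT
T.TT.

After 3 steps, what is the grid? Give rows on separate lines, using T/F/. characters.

Step 1: 3 trees catch fire, 1 burn out
  .T.TT
  TTTTT
  FTTTT
  .FTTT
  F.TT.
Step 2: 3 trees catch fire, 3 burn out
  .T.TT
  FTTTT
  .FTTT
  ..FTT
  ..TT.
Step 3: 4 trees catch fire, 3 burn out
  .T.TT
  .FTTT
  ..FTT
  ...FT
  ..FT.

.T.TT
.FTTT
..FTT
...FT
..FT.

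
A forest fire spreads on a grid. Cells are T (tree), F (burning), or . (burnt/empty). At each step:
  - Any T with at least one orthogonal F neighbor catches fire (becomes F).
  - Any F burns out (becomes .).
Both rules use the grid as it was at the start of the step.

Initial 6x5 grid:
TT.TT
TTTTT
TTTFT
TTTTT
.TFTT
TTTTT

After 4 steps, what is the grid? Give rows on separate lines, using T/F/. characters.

Step 1: 8 trees catch fire, 2 burn out
  TT.TT
  TTTFT
  TTF.F
  TTFFT
  .F.FT
  TTFTT
Step 2: 9 trees catch fire, 8 burn out
  TT.FT
  TTF.F
  TF...
  TF..F
  ....F
  TF.FT
Step 3: 6 trees catch fire, 9 burn out
  TT..F
  TF...
  F....
  F....
  .....
  F...F
Step 4: 2 trees catch fire, 6 burn out
  TF...
  F....
  .....
  .....
  .....
  .....

TF...
F....
.....
.....
.....
.....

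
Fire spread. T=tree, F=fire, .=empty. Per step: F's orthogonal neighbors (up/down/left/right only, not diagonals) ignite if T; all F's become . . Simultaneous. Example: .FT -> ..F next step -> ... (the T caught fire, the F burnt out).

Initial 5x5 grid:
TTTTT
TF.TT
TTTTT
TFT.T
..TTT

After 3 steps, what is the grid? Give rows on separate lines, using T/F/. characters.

Step 1: 5 trees catch fire, 2 burn out
  TFTTT
  F..TT
  TFTTT
  F.F.T
  ..TTT
Step 2: 5 trees catch fire, 5 burn out
  F.FTT
  ...TT
  F.FTT
  ....T
  ..FTT
Step 3: 3 trees catch fire, 5 burn out
  ...FT
  ...TT
  ...FT
  ....T
  ...FT

...FT
...TT
...FT
....T
...FT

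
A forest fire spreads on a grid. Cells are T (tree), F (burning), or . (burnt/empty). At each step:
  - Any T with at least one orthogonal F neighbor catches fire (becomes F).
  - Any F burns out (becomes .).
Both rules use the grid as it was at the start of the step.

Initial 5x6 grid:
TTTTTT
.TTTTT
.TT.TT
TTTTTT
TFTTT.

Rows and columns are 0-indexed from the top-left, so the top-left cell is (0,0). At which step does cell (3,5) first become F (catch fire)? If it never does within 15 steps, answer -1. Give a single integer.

Step 1: cell (3,5)='T' (+3 fires, +1 burnt)
Step 2: cell (3,5)='T' (+4 fires, +3 burnt)
Step 3: cell (3,5)='T' (+4 fires, +4 burnt)
Step 4: cell (3,5)='T' (+3 fires, +4 burnt)
Step 5: cell (3,5)='F' (+5 fires, +3 burnt)
  -> target ignites at step 5
Step 6: cell (3,5)='.' (+3 fires, +5 burnt)
Step 7: cell (3,5)='.' (+2 fires, +3 burnt)
Step 8: cell (3,5)='.' (+1 fires, +2 burnt)
Step 9: cell (3,5)='.' (+0 fires, +1 burnt)
  fire out at step 9

5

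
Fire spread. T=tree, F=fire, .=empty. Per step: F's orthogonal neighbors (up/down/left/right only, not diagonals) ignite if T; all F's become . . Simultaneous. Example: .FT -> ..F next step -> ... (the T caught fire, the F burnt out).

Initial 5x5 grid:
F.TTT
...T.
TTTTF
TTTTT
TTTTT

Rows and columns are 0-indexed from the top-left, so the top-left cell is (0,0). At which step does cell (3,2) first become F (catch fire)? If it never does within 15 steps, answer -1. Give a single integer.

Step 1: cell (3,2)='T' (+2 fires, +2 burnt)
Step 2: cell (3,2)='T' (+4 fires, +2 burnt)
Step 3: cell (3,2)='F' (+4 fires, +4 burnt)
  -> target ignites at step 3
Step 4: cell (3,2)='.' (+5 fires, +4 burnt)
Step 5: cell (3,2)='.' (+2 fires, +5 burnt)
Step 6: cell (3,2)='.' (+1 fires, +2 burnt)
Step 7: cell (3,2)='.' (+0 fires, +1 burnt)
  fire out at step 7

3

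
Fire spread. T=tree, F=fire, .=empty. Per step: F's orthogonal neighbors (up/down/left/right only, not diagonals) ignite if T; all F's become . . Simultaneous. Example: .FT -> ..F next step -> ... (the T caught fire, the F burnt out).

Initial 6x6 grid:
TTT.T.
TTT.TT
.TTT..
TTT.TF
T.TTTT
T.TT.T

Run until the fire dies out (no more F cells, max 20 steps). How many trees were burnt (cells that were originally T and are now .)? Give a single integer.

Step 1: +2 fires, +1 burnt (F count now 2)
Step 2: +2 fires, +2 burnt (F count now 2)
Step 3: +1 fires, +2 burnt (F count now 1)
Step 4: +2 fires, +1 burnt (F count now 2)
Step 5: +2 fires, +2 burnt (F count now 2)
Step 6: +2 fires, +2 burnt (F count now 2)
Step 7: +4 fires, +2 burnt (F count now 4)
Step 8: +3 fires, +4 burnt (F count now 3)
Step 9: +3 fires, +3 burnt (F count now 3)
Step 10: +1 fires, +3 burnt (F count now 1)
Step 11: +0 fires, +1 burnt (F count now 0)
Fire out after step 11
Initially T: 25, now '.': 33
Total burnt (originally-T cells now '.'): 22

Answer: 22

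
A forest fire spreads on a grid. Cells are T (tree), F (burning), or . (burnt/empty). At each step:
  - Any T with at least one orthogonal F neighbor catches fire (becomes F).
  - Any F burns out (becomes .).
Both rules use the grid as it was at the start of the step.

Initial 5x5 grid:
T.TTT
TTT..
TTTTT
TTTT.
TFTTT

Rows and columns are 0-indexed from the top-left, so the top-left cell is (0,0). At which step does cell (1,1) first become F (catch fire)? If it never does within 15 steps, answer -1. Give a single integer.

Step 1: cell (1,1)='T' (+3 fires, +1 burnt)
Step 2: cell (1,1)='T' (+4 fires, +3 burnt)
Step 3: cell (1,1)='F' (+5 fires, +4 burnt)
  -> target ignites at step 3
Step 4: cell (1,1)='.' (+3 fires, +5 burnt)
Step 5: cell (1,1)='.' (+3 fires, +3 burnt)
Step 6: cell (1,1)='.' (+1 fires, +3 burnt)
Step 7: cell (1,1)='.' (+1 fires, +1 burnt)
Step 8: cell (1,1)='.' (+0 fires, +1 burnt)
  fire out at step 8

3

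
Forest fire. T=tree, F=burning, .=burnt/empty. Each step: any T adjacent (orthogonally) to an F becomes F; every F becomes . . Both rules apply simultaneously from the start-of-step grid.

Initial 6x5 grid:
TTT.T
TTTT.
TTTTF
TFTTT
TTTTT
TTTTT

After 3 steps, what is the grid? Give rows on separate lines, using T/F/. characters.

Step 1: 6 trees catch fire, 2 burn out
  TTT.T
  TTTT.
  TFTF.
  F.FTF
  TFTTT
  TTTTT
Step 2: 9 trees catch fire, 6 burn out
  TTT.T
  TFTF.
  F.F..
  ...F.
  F.FTF
  TFTTT
Step 3: 7 trees catch fire, 9 burn out
  TFT.T
  F.F..
  .....
  .....
  ...F.
  F.FTF

TFT.T
F.F..
.....
.....
...F.
F.FTF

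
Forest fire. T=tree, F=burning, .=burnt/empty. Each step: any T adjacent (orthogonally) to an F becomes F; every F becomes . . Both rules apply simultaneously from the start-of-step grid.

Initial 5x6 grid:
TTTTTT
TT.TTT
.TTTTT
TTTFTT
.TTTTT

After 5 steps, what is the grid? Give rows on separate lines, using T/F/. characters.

Step 1: 4 trees catch fire, 1 burn out
  TTTTTT
  TT.TTT
  .TTFTT
  TTF.FT
  .TTFTT
Step 2: 7 trees catch fire, 4 burn out
  TTTTTT
  TT.FTT
  .TF.FT
  TF...F
  .TF.FT
Step 3: 7 trees catch fire, 7 burn out
  TTTFTT
  TT..FT
  .F...F
  F.....
  .F...F
Step 4: 4 trees catch fire, 7 burn out
  TTF.FT
  TF...F
  ......
  ......
  ......
Step 5: 3 trees catch fire, 4 burn out
  TF...F
  F.....
  ......
  ......
  ......

TF...F
F.....
......
......
......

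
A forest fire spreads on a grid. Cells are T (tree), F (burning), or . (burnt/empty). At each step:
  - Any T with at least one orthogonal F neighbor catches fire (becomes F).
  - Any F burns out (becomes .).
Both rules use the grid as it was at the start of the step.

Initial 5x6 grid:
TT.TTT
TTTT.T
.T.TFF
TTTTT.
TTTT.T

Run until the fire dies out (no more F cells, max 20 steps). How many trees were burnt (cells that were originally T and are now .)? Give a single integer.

Step 1: +3 fires, +2 burnt (F count now 3)
Step 2: +3 fires, +3 burnt (F count now 3)
Step 3: +5 fires, +3 burnt (F count now 5)
Step 4: +3 fires, +5 burnt (F count now 3)
Step 5: +5 fires, +3 burnt (F count now 5)
Step 6: +2 fires, +5 burnt (F count now 2)
Step 7: +0 fires, +2 burnt (F count now 0)
Fire out after step 7
Initially T: 22, now '.': 29
Total burnt (originally-T cells now '.'): 21

Answer: 21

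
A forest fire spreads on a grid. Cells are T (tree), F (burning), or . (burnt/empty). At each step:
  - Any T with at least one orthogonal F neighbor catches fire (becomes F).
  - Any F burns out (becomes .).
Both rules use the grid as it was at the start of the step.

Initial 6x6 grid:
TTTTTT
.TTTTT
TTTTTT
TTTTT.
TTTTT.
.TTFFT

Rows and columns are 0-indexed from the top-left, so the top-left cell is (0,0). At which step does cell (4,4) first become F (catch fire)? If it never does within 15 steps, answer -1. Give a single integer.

Step 1: cell (4,4)='F' (+4 fires, +2 burnt)
  -> target ignites at step 1
Step 2: cell (4,4)='.' (+4 fires, +4 burnt)
Step 3: cell (4,4)='.' (+4 fires, +4 burnt)
Step 4: cell (4,4)='.' (+6 fires, +4 burnt)
Step 5: cell (4,4)='.' (+6 fires, +6 burnt)
Step 6: cell (4,4)='.' (+4 fires, +6 burnt)
Step 7: cell (4,4)='.' (+1 fires, +4 burnt)
Step 8: cell (4,4)='.' (+1 fires, +1 burnt)
Step 9: cell (4,4)='.' (+0 fires, +1 burnt)
  fire out at step 9

1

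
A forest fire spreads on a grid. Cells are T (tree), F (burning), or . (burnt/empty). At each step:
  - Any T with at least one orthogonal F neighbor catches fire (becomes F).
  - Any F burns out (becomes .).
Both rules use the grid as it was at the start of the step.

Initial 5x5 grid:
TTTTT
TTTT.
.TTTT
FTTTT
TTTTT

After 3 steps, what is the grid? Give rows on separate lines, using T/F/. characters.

Step 1: 2 trees catch fire, 1 burn out
  TTTTT
  TTTT.
  .TTTT
  .FTTT
  FTTTT
Step 2: 3 trees catch fire, 2 burn out
  TTTTT
  TTTT.
  .FTTT
  ..FTT
  .FTTT
Step 3: 4 trees catch fire, 3 burn out
  TTTTT
  TFTT.
  ..FTT
  ...FT
  ..FTT

TTTTT
TFTT.
..FTT
...FT
..FTT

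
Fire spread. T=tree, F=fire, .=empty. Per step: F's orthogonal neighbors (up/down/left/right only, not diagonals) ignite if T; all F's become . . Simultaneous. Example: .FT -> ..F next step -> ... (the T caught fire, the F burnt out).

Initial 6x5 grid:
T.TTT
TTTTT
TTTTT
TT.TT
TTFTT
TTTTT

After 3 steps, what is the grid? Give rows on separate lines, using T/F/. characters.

Step 1: 3 trees catch fire, 1 burn out
  T.TTT
  TTTTT
  TTTTT
  TT.TT
  TF.FT
  TTFTT
Step 2: 6 trees catch fire, 3 burn out
  T.TTT
  TTTTT
  TTTTT
  TF.FT
  F...F
  TF.FT
Step 3: 6 trees catch fire, 6 burn out
  T.TTT
  TTTTT
  TFTFT
  F...F
  .....
  F...F

T.TTT
TTTTT
TFTFT
F...F
.....
F...F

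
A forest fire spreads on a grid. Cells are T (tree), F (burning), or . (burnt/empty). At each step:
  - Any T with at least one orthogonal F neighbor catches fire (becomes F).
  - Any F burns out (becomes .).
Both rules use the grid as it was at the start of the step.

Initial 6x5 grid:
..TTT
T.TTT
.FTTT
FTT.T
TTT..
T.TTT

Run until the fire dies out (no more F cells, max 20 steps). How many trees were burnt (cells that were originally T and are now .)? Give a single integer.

Answer: 19

Derivation:
Step 1: +3 fires, +2 burnt (F count now 3)
Step 2: +5 fires, +3 burnt (F count now 5)
Step 3: +4 fires, +5 burnt (F count now 4)
Step 4: +4 fires, +4 burnt (F count now 4)
Step 5: +2 fires, +4 burnt (F count now 2)
Step 6: +1 fires, +2 burnt (F count now 1)
Step 7: +0 fires, +1 burnt (F count now 0)
Fire out after step 7
Initially T: 20, now '.': 29
Total burnt (originally-T cells now '.'): 19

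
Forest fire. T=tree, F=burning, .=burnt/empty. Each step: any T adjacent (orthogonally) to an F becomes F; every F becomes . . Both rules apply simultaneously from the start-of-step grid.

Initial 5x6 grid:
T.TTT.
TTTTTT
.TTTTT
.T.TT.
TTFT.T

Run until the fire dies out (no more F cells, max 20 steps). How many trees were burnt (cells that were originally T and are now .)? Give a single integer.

Answer: 21

Derivation:
Step 1: +2 fires, +1 burnt (F count now 2)
Step 2: +3 fires, +2 burnt (F count now 3)
Step 3: +3 fires, +3 burnt (F count now 3)
Step 4: +4 fires, +3 burnt (F count now 4)
Step 5: +5 fires, +4 burnt (F count now 5)
Step 6: +4 fires, +5 burnt (F count now 4)
Step 7: +0 fires, +4 burnt (F count now 0)
Fire out after step 7
Initially T: 22, now '.': 29
Total burnt (originally-T cells now '.'): 21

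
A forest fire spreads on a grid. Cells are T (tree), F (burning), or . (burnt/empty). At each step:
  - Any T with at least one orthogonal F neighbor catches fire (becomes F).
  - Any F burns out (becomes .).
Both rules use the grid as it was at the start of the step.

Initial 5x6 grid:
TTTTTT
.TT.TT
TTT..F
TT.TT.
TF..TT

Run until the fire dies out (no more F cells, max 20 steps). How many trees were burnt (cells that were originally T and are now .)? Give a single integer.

Answer: 16

Derivation:
Step 1: +3 fires, +2 burnt (F count now 3)
Step 2: +4 fires, +3 burnt (F count now 4)
Step 3: +4 fires, +4 burnt (F count now 4)
Step 4: +3 fires, +4 burnt (F count now 3)
Step 5: +2 fires, +3 burnt (F count now 2)
Step 6: +0 fires, +2 burnt (F count now 0)
Fire out after step 6
Initially T: 20, now '.': 26
Total burnt (originally-T cells now '.'): 16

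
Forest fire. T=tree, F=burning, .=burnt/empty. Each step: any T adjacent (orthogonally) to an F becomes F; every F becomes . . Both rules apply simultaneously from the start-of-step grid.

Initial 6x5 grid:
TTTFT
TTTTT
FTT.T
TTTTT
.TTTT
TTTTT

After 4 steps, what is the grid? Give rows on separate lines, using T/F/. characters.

Step 1: 6 trees catch fire, 2 burn out
  TTF.F
  FTTFT
  .FT.T
  FTTTT
  .TTTT
  TTTTT
Step 2: 7 trees catch fire, 6 burn out
  FF...
  .FF.F
  ..F.T
  .FTTT
  .TTTT
  TTTTT
Step 3: 3 trees catch fire, 7 burn out
  .....
  .....
  ....F
  ..FTT
  .FTTT
  TTTTT
Step 4: 4 trees catch fire, 3 burn out
  .....
  .....
  .....
  ...FF
  ..FTT
  TFTTT

.....
.....
.....
...FF
..FTT
TFTTT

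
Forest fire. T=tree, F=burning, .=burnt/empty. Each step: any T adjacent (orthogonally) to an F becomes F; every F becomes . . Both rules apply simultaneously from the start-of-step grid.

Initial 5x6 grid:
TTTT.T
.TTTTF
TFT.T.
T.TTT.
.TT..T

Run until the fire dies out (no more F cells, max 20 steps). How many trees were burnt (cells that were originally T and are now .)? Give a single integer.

Step 1: +5 fires, +2 burnt (F count now 5)
Step 2: +6 fires, +5 burnt (F count now 6)
Step 3: +6 fires, +6 burnt (F count now 6)
Step 4: +1 fires, +6 burnt (F count now 1)
Step 5: +0 fires, +1 burnt (F count now 0)
Fire out after step 5
Initially T: 19, now '.': 29
Total burnt (originally-T cells now '.'): 18

Answer: 18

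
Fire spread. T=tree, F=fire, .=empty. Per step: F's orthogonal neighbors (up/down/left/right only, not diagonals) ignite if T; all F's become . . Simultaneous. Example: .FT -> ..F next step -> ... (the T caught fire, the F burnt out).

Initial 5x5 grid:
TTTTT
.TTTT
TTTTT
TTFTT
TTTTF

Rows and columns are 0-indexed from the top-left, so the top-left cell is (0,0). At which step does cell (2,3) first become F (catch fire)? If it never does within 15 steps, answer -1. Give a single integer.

Step 1: cell (2,3)='T' (+6 fires, +2 burnt)
Step 2: cell (2,3)='F' (+6 fires, +6 burnt)
  -> target ignites at step 2
Step 3: cell (2,3)='.' (+6 fires, +6 burnt)
Step 4: cell (2,3)='.' (+3 fires, +6 burnt)
Step 5: cell (2,3)='.' (+1 fires, +3 burnt)
Step 6: cell (2,3)='.' (+0 fires, +1 burnt)
  fire out at step 6

2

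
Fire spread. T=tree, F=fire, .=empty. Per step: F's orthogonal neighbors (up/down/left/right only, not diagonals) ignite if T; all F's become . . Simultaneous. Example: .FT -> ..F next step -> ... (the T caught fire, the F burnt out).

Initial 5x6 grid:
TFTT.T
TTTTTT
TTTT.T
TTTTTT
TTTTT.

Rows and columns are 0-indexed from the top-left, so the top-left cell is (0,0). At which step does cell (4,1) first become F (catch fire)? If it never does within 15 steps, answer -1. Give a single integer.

Step 1: cell (4,1)='T' (+3 fires, +1 burnt)
Step 2: cell (4,1)='T' (+4 fires, +3 burnt)
Step 3: cell (4,1)='T' (+4 fires, +4 burnt)
Step 4: cell (4,1)='F' (+5 fires, +4 burnt)
  -> target ignites at step 4
Step 5: cell (4,1)='.' (+4 fires, +5 burnt)
Step 6: cell (4,1)='.' (+4 fires, +4 burnt)
Step 7: cell (4,1)='.' (+2 fires, +4 burnt)
Step 8: cell (4,1)='.' (+0 fires, +2 burnt)
  fire out at step 8

4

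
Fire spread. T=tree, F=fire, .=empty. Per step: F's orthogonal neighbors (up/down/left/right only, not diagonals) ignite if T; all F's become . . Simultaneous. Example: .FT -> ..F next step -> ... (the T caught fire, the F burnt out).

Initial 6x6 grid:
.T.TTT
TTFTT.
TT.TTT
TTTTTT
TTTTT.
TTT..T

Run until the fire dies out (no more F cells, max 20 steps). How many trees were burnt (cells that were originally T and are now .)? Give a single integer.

Step 1: +2 fires, +1 burnt (F count now 2)
Step 2: +6 fires, +2 burnt (F count now 6)
Step 3: +5 fires, +6 burnt (F count now 5)
Step 4: +7 fires, +5 burnt (F count now 7)
Step 5: +5 fires, +7 burnt (F count now 5)
Step 6: +2 fires, +5 burnt (F count now 2)
Step 7: +0 fires, +2 burnt (F count now 0)
Fire out after step 7
Initially T: 28, now '.': 35
Total burnt (originally-T cells now '.'): 27

Answer: 27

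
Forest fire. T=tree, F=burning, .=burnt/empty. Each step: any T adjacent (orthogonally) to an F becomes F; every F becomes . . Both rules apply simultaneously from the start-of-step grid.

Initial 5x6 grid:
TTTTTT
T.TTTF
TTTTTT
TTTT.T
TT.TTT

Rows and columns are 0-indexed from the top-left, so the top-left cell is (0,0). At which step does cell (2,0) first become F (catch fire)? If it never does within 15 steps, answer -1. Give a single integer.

Step 1: cell (2,0)='T' (+3 fires, +1 burnt)
Step 2: cell (2,0)='T' (+4 fires, +3 burnt)
Step 3: cell (2,0)='T' (+4 fires, +4 burnt)
Step 4: cell (2,0)='T' (+4 fires, +4 burnt)
Step 5: cell (2,0)='T' (+4 fires, +4 burnt)
Step 6: cell (2,0)='F' (+3 fires, +4 burnt)
  -> target ignites at step 6
Step 7: cell (2,0)='.' (+3 fires, +3 burnt)
Step 8: cell (2,0)='.' (+1 fires, +3 burnt)
Step 9: cell (2,0)='.' (+0 fires, +1 burnt)
  fire out at step 9

6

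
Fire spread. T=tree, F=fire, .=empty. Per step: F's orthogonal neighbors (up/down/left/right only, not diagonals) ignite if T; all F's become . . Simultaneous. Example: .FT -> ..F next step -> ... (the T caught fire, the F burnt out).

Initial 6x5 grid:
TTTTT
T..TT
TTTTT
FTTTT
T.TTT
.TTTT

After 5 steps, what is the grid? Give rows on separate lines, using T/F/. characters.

Step 1: 3 trees catch fire, 1 burn out
  TTTTT
  T..TT
  FTTTT
  .FTTT
  F.TTT
  .TTTT
Step 2: 3 trees catch fire, 3 burn out
  TTTTT
  F..TT
  .FTTT
  ..FTT
  ..TTT
  .TTTT
Step 3: 4 trees catch fire, 3 burn out
  FTTTT
  ...TT
  ..FTT
  ...FT
  ..FTT
  .TTTT
Step 4: 5 trees catch fire, 4 burn out
  .FTTT
  ...TT
  ...FT
  ....F
  ...FT
  .TFTT
Step 5: 6 trees catch fire, 5 burn out
  ..FTT
  ...FT
  ....F
  .....
  ....F
  .F.FT

..FTT
...FT
....F
.....
....F
.F.FT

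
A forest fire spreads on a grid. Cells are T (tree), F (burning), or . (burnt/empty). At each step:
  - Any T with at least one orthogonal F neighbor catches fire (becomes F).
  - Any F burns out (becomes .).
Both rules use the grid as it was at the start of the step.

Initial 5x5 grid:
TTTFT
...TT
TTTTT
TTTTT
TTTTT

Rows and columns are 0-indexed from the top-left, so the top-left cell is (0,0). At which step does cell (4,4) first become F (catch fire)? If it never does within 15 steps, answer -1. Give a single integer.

Step 1: cell (4,4)='T' (+3 fires, +1 burnt)
Step 2: cell (4,4)='T' (+3 fires, +3 burnt)
Step 3: cell (4,4)='T' (+4 fires, +3 burnt)
Step 4: cell (4,4)='T' (+4 fires, +4 burnt)
Step 5: cell (4,4)='F' (+4 fires, +4 burnt)
  -> target ignites at step 5
Step 6: cell (4,4)='.' (+2 fires, +4 burnt)
Step 7: cell (4,4)='.' (+1 fires, +2 burnt)
Step 8: cell (4,4)='.' (+0 fires, +1 burnt)
  fire out at step 8

5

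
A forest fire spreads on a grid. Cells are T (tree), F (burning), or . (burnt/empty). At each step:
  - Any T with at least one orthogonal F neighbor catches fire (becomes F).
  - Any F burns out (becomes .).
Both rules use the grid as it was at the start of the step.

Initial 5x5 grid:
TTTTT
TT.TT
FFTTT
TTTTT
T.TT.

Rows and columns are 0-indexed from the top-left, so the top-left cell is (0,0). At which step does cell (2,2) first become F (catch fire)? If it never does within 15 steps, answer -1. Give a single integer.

Step 1: cell (2,2)='F' (+5 fires, +2 burnt)
  -> target ignites at step 1
Step 2: cell (2,2)='.' (+5 fires, +5 burnt)
Step 3: cell (2,2)='.' (+5 fires, +5 burnt)
Step 4: cell (2,2)='.' (+4 fires, +5 burnt)
Step 5: cell (2,2)='.' (+1 fires, +4 burnt)
Step 6: cell (2,2)='.' (+0 fires, +1 burnt)
  fire out at step 6

1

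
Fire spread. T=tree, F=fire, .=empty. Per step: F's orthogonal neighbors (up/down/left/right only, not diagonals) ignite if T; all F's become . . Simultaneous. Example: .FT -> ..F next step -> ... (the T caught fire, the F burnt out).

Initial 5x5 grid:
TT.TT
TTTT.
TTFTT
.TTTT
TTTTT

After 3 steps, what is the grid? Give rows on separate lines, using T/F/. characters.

Step 1: 4 trees catch fire, 1 burn out
  TT.TT
  TTFT.
  TF.FT
  .TFTT
  TTTTT
Step 2: 7 trees catch fire, 4 burn out
  TT.TT
  TF.F.
  F...F
  .F.FT
  TTFTT
Step 3: 6 trees catch fire, 7 burn out
  TF.FT
  F....
  .....
  ....F
  TF.FT

TF.FT
F....
.....
....F
TF.FT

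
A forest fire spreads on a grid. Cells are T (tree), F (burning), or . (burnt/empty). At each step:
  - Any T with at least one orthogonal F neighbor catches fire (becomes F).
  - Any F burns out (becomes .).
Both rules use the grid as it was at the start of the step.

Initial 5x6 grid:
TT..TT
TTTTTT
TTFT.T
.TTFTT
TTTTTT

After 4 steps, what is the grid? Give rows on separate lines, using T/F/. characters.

Step 1: 6 trees catch fire, 2 burn out
  TT..TT
  TTFTTT
  TF.F.T
  .TF.FT
  TTTFTT
Step 2: 7 trees catch fire, 6 burn out
  TT..TT
  TF.FTT
  F....T
  .F...F
  TTF.FT
Step 3: 6 trees catch fire, 7 burn out
  TF..TT
  F...FT
  .....F
  ......
  TF...F
Step 4: 4 trees catch fire, 6 burn out
  F...FT
  .....F
  ......
  ......
  F.....

F...FT
.....F
......
......
F.....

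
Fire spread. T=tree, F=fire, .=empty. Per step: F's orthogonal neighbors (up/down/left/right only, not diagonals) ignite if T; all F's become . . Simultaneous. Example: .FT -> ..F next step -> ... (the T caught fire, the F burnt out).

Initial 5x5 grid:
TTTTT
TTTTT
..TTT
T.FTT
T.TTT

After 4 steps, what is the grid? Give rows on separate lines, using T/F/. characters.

Step 1: 3 trees catch fire, 1 burn out
  TTTTT
  TTTTT
  ..FTT
  T..FT
  T.FTT
Step 2: 4 trees catch fire, 3 burn out
  TTTTT
  TTFTT
  ...FT
  T...F
  T..FT
Step 3: 5 trees catch fire, 4 burn out
  TTFTT
  TF.FT
  ....F
  T....
  T...F
Step 4: 4 trees catch fire, 5 burn out
  TF.FT
  F...F
  .....
  T....
  T....

TF.FT
F...F
.....
T....
T....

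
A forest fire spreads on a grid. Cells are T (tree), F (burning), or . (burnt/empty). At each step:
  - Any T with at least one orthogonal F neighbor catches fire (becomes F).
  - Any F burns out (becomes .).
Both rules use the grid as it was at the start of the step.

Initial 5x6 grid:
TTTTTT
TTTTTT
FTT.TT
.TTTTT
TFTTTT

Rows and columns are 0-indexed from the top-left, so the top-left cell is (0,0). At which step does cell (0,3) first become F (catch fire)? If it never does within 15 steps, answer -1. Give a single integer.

Step 1: cell (0,3)='T' (+5 fires, +2 burnt)
Step 2: cell (0,3)='T' (+5 fires, +5 burnt)
Step 3: cell (0,3)='T' (+4 fires, +5 burnt)
Step 4: cell (0,3)='T' (+4 fires, +4 burnt)
Step 5: cell (0,3)='F' (+4 fires, +4 burnt)
  -> target ignites at step 5
Step 6: cell (0,3)='.' (+3 fires, +4 burnt)
Step 7: cell (0,3)='.' (+1 fires, +3 burnt)
Step 8: cell (0,3)='.' (+0 fires, +1 burnt)
  fire out at step 8

5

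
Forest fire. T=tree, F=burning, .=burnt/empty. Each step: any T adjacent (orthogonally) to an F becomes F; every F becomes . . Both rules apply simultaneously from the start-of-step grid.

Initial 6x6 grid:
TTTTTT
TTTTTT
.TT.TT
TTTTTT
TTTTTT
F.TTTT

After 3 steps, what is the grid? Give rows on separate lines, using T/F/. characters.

Step 1: 1 trees catch fire, 1 burn out
  TTTTTT
  TTTTTT
  .TT.TT
  TTTTTT
  FTTTTT
  ..TTTT
Step 2: 2 trees catch fire, 1 burn out
  TTTTTT
  TTTTTT
  .TT.TT
  FTTTTT
  .FTTTT
  ..TTTT
Step 3: 2 trees catch fire, 2 burn out
  TTTTTT
  TTTTTT
  .TT.TT
  .FTTTT
  ..FTTT
  ..TTTT

TTTTTT
TTTTTT
.TT.TT
.FTTTT
..FTTT
..TTTT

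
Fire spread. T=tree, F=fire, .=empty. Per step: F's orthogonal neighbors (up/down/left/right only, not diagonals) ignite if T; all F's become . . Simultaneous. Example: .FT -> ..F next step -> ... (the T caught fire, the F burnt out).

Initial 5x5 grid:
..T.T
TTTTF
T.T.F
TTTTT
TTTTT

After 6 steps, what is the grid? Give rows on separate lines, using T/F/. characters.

Step 1: 3 trees catch fire, 2 burn out
  ..T.F
  TTTF.
  T.T..
  TTTTF
  TTTTT
Step 2: 3 trees catch fire, 3 burn out
  ..T..
  TTF..
  T.T..
  TTTF.
  TTTTF
Step 3: 5 trees catch fire, 3 burn out
  ..F..
  TF...
  T.F..
  TTF..
  TTTF.
Step 4: 3 trees catch fire, 5 burn out
  .....
  F....
  T....
  TF...
  TTF..
Step 5: 3 trees catch fire, 3 burn out
  .....
  .....
  F....
  F....
  TF...
Step 6: 1 trees catch fire, 3 burn out
  .....
  .....
  .....
  .....
  F....

.....
.....
.....
.....
F....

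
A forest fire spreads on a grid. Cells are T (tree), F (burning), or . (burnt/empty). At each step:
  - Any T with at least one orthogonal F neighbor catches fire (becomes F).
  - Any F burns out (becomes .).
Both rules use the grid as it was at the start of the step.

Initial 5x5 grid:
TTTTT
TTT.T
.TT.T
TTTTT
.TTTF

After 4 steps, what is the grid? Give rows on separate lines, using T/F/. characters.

Step 1: 2 trees catch fire, 1 burn out
  TTTTT
  TTT.T
  .TT.T
  TTTTF
  .TTF.
Step 2: 3 trees catch fire, 2 burn out
  TTTTT
  TTT.T
  .TT.F
  TTTF.
  .TF..
Step 3: 3 trees catch fire, 3 burn out
  TTTTT
  TTT.F
  .TT..
  TTF..
  .F...
Step 4: 3 trees catch fire, 3 burn out
  TTTTF
  TTT..
  .TF..
  TF...
  .....

TTTTF
TTT..
.TF..
TF...
.....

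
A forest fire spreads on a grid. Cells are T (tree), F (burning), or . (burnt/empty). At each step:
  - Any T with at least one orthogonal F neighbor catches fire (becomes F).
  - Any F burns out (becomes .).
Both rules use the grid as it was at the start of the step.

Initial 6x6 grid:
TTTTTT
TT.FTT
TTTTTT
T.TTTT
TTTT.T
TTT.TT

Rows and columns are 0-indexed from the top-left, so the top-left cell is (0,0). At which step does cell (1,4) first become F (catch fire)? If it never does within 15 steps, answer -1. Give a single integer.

Step 1: cell (1,4)='F' (+3 fires, +1 burnt)
  -> target ignites at step 1
Step 2: cell (1,4)='.' (+6 fires, +3 burnt)
Step 3: cell (1,4)='.' (+7 fires, +6 burnt)
Step 4: cell (1,4)='.' (+5 fires, +7 burnt)
Step 5: cell (1,4)='.' (+5 fires, +5 burnt)
Step 6: cell (1,4)='.' (+3 fires, +5 burnt)
Step 7: cell (1,4)='.' (+2 fires, +3 burnt)
Step 8: cell (1,4)='.' (+0 fires, +2 burnt)
  fire out at step 8

1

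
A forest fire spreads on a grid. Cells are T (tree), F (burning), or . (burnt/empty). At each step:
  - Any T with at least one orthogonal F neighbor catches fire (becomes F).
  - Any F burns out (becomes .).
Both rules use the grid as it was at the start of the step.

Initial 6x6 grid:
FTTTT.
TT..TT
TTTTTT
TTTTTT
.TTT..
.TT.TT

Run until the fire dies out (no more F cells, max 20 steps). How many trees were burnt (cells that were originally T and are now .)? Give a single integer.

Step 1: +2 fires, +1 burnt (F count now 2)
Step 2: +3 fires, +2 burnt (F count now 3)
Step 3: +3 fires, +3 burnt (F count now 3)
Step 4: +3 fires, +3 burnt (F count now 3)
Step 5: +4 fires, +3 burnt (F count now 4)
Step 6: +5 fires, +4 burnt (F count now 5)
Step 7: +4 fires, +5 burnt (F count now 4)
Step 8: +1 fires, +4 burnt (F count now 1)
Step 9: +0 fires, +1 burnt (F count now 0)
Fire out after step 9
Initially T: 27, now '.': 34
Total burnt (originally-T cells now '.'): 25

Answer: 25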